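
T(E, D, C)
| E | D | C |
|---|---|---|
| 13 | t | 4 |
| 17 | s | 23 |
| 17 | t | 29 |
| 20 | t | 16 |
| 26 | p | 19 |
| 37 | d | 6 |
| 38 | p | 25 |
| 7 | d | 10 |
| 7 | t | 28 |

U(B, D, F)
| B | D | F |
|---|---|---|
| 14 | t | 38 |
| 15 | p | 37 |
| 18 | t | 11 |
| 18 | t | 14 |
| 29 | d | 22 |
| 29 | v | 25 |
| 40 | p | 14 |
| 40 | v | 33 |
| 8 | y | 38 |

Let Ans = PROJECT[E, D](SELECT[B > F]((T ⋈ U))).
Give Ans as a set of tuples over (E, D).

{(13, t), (17, t), (20, t), (26, p), (37, d), (38, p), (7, d), (7, t)}

Natural join on D: {(13, t, 4, 14, 38), (13, t, 4, 18, 11), (13, t, 4, 18, 14), (17, t, 29, 14, 38), (17, t, 29, 18, 11), (17, t, 29, 18, 14), (20, t, 16, 14, 38), (20, t, 16, 18, 11), (20, t, 16, 18, 14), (26, p, 19, 15, 37), (26, p, 19, 40, 14), (37, d, 6, 29, 22), (38, p, 25, 15, 37), (38, p, 25, 40, 14), (7, d, 10, 29, 22), (7, t, 28, 14, 38), (7, t, 28, 18, 11), (7, t, 28, 18, 14)}
Filtering on B > F leaves {(13, t, 4, 18, 11), (13, t, 4, 18, 14), (17, t, 29, 18, 11), (17, t, 29, 18, 14), (20, t, 16, 18, 11), (20, t, 16, 18, 14), (26, p, 19, 40, 14), (37, d, 6, 29, 22), (38, p, 25, 40, 14), (7, d, 10, 29, 22), (7, t, 28, 18, 11), (7, t, 28, 18, 14)}.
Projecting to E, D (4 duplicate(s) eliminated): {(13, t), (17, t), (20, t), (26, p), (37, d), (38, p), (7, d), (7, t)}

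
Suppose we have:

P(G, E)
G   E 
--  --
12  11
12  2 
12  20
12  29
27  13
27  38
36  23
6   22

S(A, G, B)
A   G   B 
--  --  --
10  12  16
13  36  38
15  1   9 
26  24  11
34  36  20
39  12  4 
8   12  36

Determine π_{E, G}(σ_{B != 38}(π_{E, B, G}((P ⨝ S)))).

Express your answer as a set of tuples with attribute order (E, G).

Natural join on G: {(12, 11, 10, 16), (12, 11, 39, 4), (12, 11, 8, 36), (12, 2, 10, 16), (12, 2, 39, 4), (12, 2, 8, 36), (12, 20, 10, 16), (12, 20, 39, 4), (12, 20, 8, 36), (12, 29, 10, 16), (12, 29, 39, 4), (12, 29, 8, 36), (36, 23, 13, 38), (36, 23, 34, 20)}
π[E, B, G]: project onto (E, B, G) → {(11, 16, 12), (11, 36, 12), (11, 4, 12), (2, 16, 12), (2, 36, 12), (2, 4, 12), (20, 16, 12), (20, 36, 12), (20, 4, 12), (23, 20, 36), (23, 38, 36), (29, 16, 12), (29, 36, 12), (29, 4, 12)}
Apply σ_{B != 38}; surviving tuples: {(11, 16, 12), (11, 36, 12), (11, 4, 12), (2, 16, 12), (2, 36, 12), (2, 4, 12), (20, 16, 12), (20, 36, 12), (20, 4, 12), (23, 20, 36), (29, 16, 12), (29, 36, 12), (29, 4, 12)}
π[E, G]: project onto (E, G) (8 duplicate(s) eliminated) → {(11, 12), (2, 12), (20, 12), (23, 36), (29, 12)}

{(11, 12), (2, 12), (20, 12), (23, 36), (29, 12)}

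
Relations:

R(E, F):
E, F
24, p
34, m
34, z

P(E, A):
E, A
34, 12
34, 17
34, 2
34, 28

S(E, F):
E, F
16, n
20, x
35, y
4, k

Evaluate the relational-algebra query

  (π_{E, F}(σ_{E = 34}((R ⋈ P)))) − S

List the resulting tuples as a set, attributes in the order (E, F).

Joining R and P on E yields {(34, m, 12), (34, m, 17), (34, m, 2), (34, m, 28), (34, z, 12), (34, z, 17), (34, z, 2), (34, z, 28)}.
Apply σ_{E = 34}; surviving tuples: {(34, m, 12), (34, m, 17), (34, m, 2), (34, m, 28), (34, z, 12), (34, z, 17), (34, z, 2), (34, z, 28)}
Keep only column(s) E, F (6 duplicate(s) eliminated): {(34, m), (34, z)}
Taking the difference: {(34, m), (34, z)}

{(34, m), (34, z)}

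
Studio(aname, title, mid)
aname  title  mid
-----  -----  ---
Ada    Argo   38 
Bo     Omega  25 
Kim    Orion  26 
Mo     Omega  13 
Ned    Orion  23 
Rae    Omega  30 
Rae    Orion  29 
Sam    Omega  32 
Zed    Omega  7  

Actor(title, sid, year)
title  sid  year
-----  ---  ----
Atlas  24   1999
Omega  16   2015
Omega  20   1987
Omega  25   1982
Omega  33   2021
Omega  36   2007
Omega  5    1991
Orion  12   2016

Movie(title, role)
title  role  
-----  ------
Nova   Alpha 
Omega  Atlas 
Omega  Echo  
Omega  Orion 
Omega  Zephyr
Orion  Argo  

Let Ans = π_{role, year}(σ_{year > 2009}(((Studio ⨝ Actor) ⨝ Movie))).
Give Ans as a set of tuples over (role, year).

{(Argo, 2016), (Atlas, 2015), (Atlas, 2021), (Echo, 2015), (Echo, 2021), (Orion, 2015), (Orion, 2021), (Zephyr, 2015), (Zephyr, 2021)}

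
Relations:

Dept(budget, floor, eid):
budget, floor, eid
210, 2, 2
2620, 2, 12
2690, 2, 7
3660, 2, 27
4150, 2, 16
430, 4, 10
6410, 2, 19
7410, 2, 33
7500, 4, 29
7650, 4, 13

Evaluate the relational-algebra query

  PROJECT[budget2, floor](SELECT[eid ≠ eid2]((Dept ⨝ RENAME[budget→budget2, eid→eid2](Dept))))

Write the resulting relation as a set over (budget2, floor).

ρ[budget→budget2, eid→eid2]: schema becomes (budget2, floor, eid2); tuples unchanged.
Joining Dept and RENAME[budget→budget2, eid→eid2](Dept) on floor yields {(210, 2, 2, 210, 2), (210, 2, 2, 2620, 12), (210, 2, 2, 2690, 7), (210, 2, 2, 3660, 27), (210, 2, 2, 4150, 16), (210, 2, 2, 6410, 19), (210, 2, 2, 7410, 33), (2620, 2, 12, 210, 2), (2620, 2, 12, 2620, 12), (2620, 2, 12, 2690, 7), (2620, 2, 12, 3660, 27), (2620, 2, 12, 4150, 16), (2620, 2, 12, 6410, 19), (2620, 2, 12, 7410, 33), (2690, 2, 7, 210, 2), (2690, 2, 7, 2620, 12), (2690, 2, 7, 2690, 7), (2690, 2, 7, 3660, 27), (2690, 2, 7, 4150, 16), (2690, 2, 7, 6410, 19), (2690, 2, 7, 7410, 33), (3660, 2, 27, 210, 2), (3660, 2, 27, 2620, 12), (3660, 2, 27, 2690, 7), (3660, 2, 27, 3660, 27), (3660, 2, 27, 4150, 16), (3660, 2, 27, 6410, 19), (3660, 2, 27, 7410, 33), (4150, 2, 16, 210, 2), (4150, 2, 16, 2620, 12), (4150, 2, 16, 2690, 7), (4150, 2, 16, 3660, 27), (4150, 2, 16, 4150, 16), (4150, 2, 16, 6410, 19), (4150, 2, 16, 7410, 33), (430, 4, 10, 430, 10), (430, 4, 10, 7500, 29), (430, 4, 10, 7650, 13), (6410, 2, 19, 210, 2), (6410, 2, 19, 2620, 12), (6410, 2, 19, 2690, 7), (6410, 2, 19, 3660, 27), (6410, 2, 19, 4150, 16), (6410, 2, 19, 6410, 19), (6410, 2, 19, 7410, 33), (7410, 2, 33, 210, 2), (7410, 2, 33, 2620, 12), (7410, 2, 33, 2690, 7), (7410, 2, 33, 3660, 27), (7410, 2, 33, 4150, 16), (7410, 2, 33, 6410, 19), (7410, 2, 33, 7410, 33), (7500, 4, 29, 430, 10), (7500, 4, 29, 7500, 29), (7500, 4, 29, 7650, 13), (7650, 4, 13, 430, 10), (7650, 4, 13, 7500, 29), (7650, 4, 13, 7650, 13)}.
Selection eid ≠ eid2: {(210, 2, 2, 2620, 12), (210, 2, 2, 2690, 7), (210, 2, 2, 3660, 27), (210, 2, 2, 4150, 16), (210, 2, 2, 6410, 19), (210, 2, 2, 7410, 33), (2620, 2, 12, 210, 2), (2620, 2, 12, 2690, 7), (2620, 2, 12, 3660, 27), (2620, 2, 12, 4150, 16), (2620, 2, 12, 6410, 19), (2620, 2, 12, 7410, 33), (2690, 2, 7, 210, 2), (2690, 2, 7, 2620, 12), (2690, 2, 7, 3660, 27), (2690, 2, 7, 4150, 16), (2690, 2, 7, 6410, 19), (2690, 2, 7, 7410, 33), (3660, 2, 27, 210, 2), (3660, 2, 27, 2620, 12), (3660, 2, 27, 2690, 7), (3660, 2, 27, 4150, 16), (3660, 2, 27, 6410, 19), (3660, 2, 27, 7410, 33), (4150, 2, 16, 210, 2), (4150, 2, 16, 2620, 12), (4150, 2, 16, 2690, 7), (4150, 2, 16, 3660, 27), (4150, 2, 16, 6410, 19), (4150, 2, 16, 7410, 33), (430, 4, 10, 7500, 29), (430, 4, 10, 7650, 13), (6410, 2, 19, 210, 2), (6410, 2, 19, 2620, 12), (6410, 2, 19, 2690, 7), (6410, 2, 19, 3660, 27), (6410, 2, 19, 4150, 16), (6410, 2, 19, 7410, 33), (7410, 2, 33, 210, 2), (7410, 2, 33, 2620, 12), (7410, 2, 33, 2690, 7), (7410, 2, 33, 3660, 27), (7410, 2, 33, 4150, 16), (7410, 2, 33, 6410, 19), (7500, 4, 29, 430, 10), (7500, 4, 29, 7650, 13), (7650, 4, 13, 430, 10), (7650, 4, 13, 7500, 29)}
Projecting to budget2, floor (38 duplicate(s) eliminated): {(210, 2), (2620, 2), (2690, 2), (3660, 2), (4150, 2), (430, 4), (6410, 2), (7410, 2), (7500, 4), (7650, 4)}

{(210, 2), (2620, 2), (2690, 2), (3660, 2), (4150, 2), (430, 4), (6410, 2), (7410, 2), (7500, 4), (7650, 4)}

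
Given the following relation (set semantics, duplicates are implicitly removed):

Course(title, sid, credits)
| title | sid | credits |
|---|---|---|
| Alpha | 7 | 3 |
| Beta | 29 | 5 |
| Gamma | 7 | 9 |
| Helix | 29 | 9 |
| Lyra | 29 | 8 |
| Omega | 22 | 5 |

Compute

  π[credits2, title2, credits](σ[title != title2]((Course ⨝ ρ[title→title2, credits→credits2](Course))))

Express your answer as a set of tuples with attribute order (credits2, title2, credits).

{(3, Alpha, 9), (5, Beta, 8), (5, Beta, 9), (8, Lyra, 5), (8, Lyra, 9), (9, Gamma, 3), (9, Helix, 5), (9, Helix, 8)}

ρ[title→title2, credits→credits2]: schema becomes (title2, sid, credits2); tuples unchanged.
Joining Course and ρ[title→title2, credits→credits2](Course) on sid yields {(Alpha, 7, 3, Alpha, 3), (Alpha, 7, 3, Gamma, 9), (Beta, 29, 5, Beta, 5), (Beta, 29, 5, Helix, 9), (Beta, 29, 5, Lyra, 8), (Gamma, 7, 9, Alpha, 3), (Gamma, 7, 9, Gamma, 9), (Helix, 29, 9, Beta, 5), (Helix, 29, 9, Helix, 9), (Helix, 29, 9, Lyra, 8), (Lyra, 29, 8, Beta, 5), (Lyra, 29, 8, Helix, 9), (Lyra, 29, 8, Lyra, 8), (Omega, 22, 5, Omega, 5)}.
Filtering on title != title2 leaves {(Alpha, 7, 3, Gamma, 9), (Beta, 29, 5, Helix, 9), (Beta, 29, 5, Lyra, 8), (Gamma, 7, 9, Alpha, 3), (Helix, 29, 9, Beta, 5), (Helix, 29, 9, Lyra, 8), (Lyra, 29, 8, Beta, 5), (Lyra, 29, 8, Helix, 9)}.
Projecting to credits2, title2, credits: {(3, Alpha, 9), (5, Beta, 8), (5, Beta, 9), (8, Lyra, 5), (8, Lyra, 9), (9, Gamma, 3), (9, Helix, 5), (9, Helix, 8)}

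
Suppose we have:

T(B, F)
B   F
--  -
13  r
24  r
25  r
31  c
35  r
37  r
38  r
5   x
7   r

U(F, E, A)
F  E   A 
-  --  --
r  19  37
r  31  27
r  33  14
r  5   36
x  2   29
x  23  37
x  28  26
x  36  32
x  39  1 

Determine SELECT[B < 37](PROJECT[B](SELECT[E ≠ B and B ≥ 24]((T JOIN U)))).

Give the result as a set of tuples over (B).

Natural join on F: {(13, r, 19, 37), (13, r, 31, 27), (13, r, 33, 14), (13, r, 5, 36), (24, r, 19, 37), (24, r, 31, 27), (24, r, 33, 14), (24, r, 5, 36), (25, r, 19, 37), (25, r, 31, 27), (25, r, 33, 14), (25, r, 5, 36), (35, r, 19, 37), (35, r, 31, 27), (35, r, 33, 14), (35, r, 5, 36), (37, r, 19, 37), (37, r, 31, 27), (37, r, 33, 14), (37, r, 5, 36), (38, r, 19, 37), (38, r, 31, 27), (38, r, 33, 14), (38, r, 5, 36), (5, x, 2, 29), (5, x, 23, 37), (5, x, 28, 26), (5, x, 36, 32), (5, x, 39, 1), (7, r, 19, 37), (7, r, 31, 27), (7, r, 33, 14), (7, r, 5, 36)}
σ[E ≠ B and B ≥ 24]: keep tuples satisfying E ≠ B and B ≥ 24 → {(24, r, 19, 37), (24, r, 31, 27), (24, r, 33, 14), (24, r, 5, 36), (25, r, 19, 37), (25, r, 31, 27), (25, r, 33, 14), (25, r, 5, 36), (35, r, 19, 37), (35, r, 31, 27), (35, r, 33, 14), (35, r, 5, 36), (37, r, 19, 37), (37, r, 31, 27), (37, r, 33, 14), (37, r, 5, 36), (38, r, 19, 37), (38, r, 31, 27), (38, r, 33, 14), (38, r, 5, 36)}
Keep only column(s) B (15 duplicate(s) eliminated): {24, 25, 35, 37, 38}
σ[B < 37]: keep tuples satisfying B < 37 → {24, 25, 35}

{24, 25, 35}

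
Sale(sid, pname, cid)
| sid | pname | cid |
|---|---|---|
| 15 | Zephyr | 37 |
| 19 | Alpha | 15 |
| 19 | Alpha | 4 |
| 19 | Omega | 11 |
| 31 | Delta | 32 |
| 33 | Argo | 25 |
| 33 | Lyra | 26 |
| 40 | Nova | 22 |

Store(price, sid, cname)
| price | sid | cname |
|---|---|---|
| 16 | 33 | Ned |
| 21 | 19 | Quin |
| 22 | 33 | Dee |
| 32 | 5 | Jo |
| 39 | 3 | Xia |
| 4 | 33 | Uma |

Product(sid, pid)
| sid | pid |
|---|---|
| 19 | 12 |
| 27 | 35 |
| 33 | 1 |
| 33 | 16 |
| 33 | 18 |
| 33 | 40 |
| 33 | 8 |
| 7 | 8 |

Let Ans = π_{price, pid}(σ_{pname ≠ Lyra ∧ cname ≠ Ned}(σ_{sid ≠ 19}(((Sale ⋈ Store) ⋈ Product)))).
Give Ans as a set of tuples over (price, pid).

{(22, 1), (22, 16), (22, 18), (22, 40), (22, 8), (4, 1), (4, 16), (4, 18), (4, 40), (4, 8)}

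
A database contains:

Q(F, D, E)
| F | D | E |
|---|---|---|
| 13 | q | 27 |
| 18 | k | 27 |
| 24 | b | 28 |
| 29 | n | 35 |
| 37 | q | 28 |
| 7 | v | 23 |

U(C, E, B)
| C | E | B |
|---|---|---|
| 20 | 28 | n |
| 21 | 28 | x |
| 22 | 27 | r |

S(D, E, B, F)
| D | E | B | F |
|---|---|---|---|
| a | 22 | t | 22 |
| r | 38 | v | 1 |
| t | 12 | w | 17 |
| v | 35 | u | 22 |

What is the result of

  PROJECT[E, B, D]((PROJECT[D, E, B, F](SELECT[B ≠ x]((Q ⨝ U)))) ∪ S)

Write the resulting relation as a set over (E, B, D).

{(12, w, t), (22, t, a), (27, r, k), (27, r, q), (28, n, b), (28, n, q), (35, u, v), (38, v, r)}

Joining Q and U on E yields {(13, q, 27, 22, r), (18, k, 27, 22, r), (24, b, 28, 20, n), (24, b, 28, 21, x), (37, q, 28, 20, n), (37, q, 28, 21, x)}.
σ[B ≠ x]: keep tuples satisfying B ≠ x → {(13, q, 27, 22, r), (18, k, 27, 22, r), (24, b, 28, 20, n), (37, q, 28, 20, n)}
π_{D, E, B, F} gives {(b, 28, n, 24), (k, 27, r, 18), (q, 27, r, 13), (q, 28, n, 37)}.
Set union of the two operands is {(a, 22, t, 22), (b, 28, n, 24), (k, 27, r, 18), (q, 27, r, 13), (q, 28, n, 37), (r, 38, v, 1), (t, 12, w, 17), (v, 35, u, 22)}.
π_{E, B, D} gives {(12, w, t), (22, t, a), (27, r, k), (27, r, q), (28, n, b), (28, n, q), (35, u, v), (38, v, r)}.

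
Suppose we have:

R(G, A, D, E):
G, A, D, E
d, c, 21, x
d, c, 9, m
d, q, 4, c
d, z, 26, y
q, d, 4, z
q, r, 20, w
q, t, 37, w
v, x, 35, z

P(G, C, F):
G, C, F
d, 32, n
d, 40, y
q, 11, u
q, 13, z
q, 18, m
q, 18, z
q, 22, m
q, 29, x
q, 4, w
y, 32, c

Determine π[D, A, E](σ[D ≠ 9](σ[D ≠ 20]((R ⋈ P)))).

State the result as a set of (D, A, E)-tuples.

{(21, c, x), (26, z, y), (37, t, w), (4, d, z), (4, q, c)}

Joining R and P on G yields {(d, c, 21, x, 32, n), (d, c, 21, x, 40, y), (d, c, 9, m, 32, n), (d, c, 9, m, 40, y), (d, q, 4, c, 32, n), (d, q, 4, c, 40, y), (d, z, 26, y, 32, n), (d, z, 26, y, 40, y), (q, d, 4, z, 11, u), (q, d, 4, z, 13, z), (q, d, 4, z, 18, m), (q, d, 4, z, 18, z), (q, d, 4, z, 22, m), (q, d, 4, z, 29, x), (q, d, 4, z, 4, w), (q, r, 20, w, 11, u), (q, r, 20, w, 13, z), (q, r, 20, w, 18, m), (q, r, 20, w, 18, z), (q, r, 20, w, 22, m), (q, r, 20, w, 29, x), (q, r, 20, w, 4, w), (q, t, 37, w, 11, u), (q, t, 37, w, 13, z), (q, t, 37, w, 18, m), (q, t, 37, w, 18, z), (q, t, 37, w, 22, m), (q, t, 37, w, 29, x), (q, t, 37, w, 4, w)}.
σ[D ≠ 20]: keep tuples satisfying D ≠ 20 → {(d, c, 21, x, 32, n), (d, c, 21, x, 40, y), (d, c, 9, m, 32, n), (d, c, 9, m, 40, y), (d, q, 4, c, 32, n), (d, q, 4, c, 40, y), (d, z, 26, y, 32, n), (d, z, 26, y, 40, y), (q, d, 4, z, 11, u), (q, d, 4, z, 13, z), (q, d, 4, z, 18, m), (q, d, 4, z, 18, z), (q, d, 4, z, 22, m), (q, d, 4, z, 29, x), (q, d, 4, z, 4, w), (q, t, 37, w, 11, u), (q, t, 37, w, 13, z), (q, t, 37, w, 18, m), (q, t, 37, w, 18, z), (q, t, 37, w, 22, m), (q, t, 37, w, 29, x), (q, t, 37, w, 4, w)}
σ[D ≠ 9]: keep tuples satisfying D ≠ 9 → {(d, c, 21, x, 32, n), (d, c, 21, x, 40, y), (d, q, 4, c, 32, n), (d, q, 4, c, 40, y), (d, z, 26, y, 32, n), (d, z, 26, y, 40, y), (q, d, 4, z, 11, u), (q, d, 4, z, 13, z), (q, d, 4, z, 18, m), (q, d, 4, z, 18, z), (q, d, 4, z, 22, m), (q, d, 4, z, 29, x), (q, d, 4, z, 4, w), (q, t, 37, w, 11, u), (q, t, 37, w, 13, z), (q, t, 37, w, 18, m), (q, t, 37, w, 18, z), (q, t, 37, w, 22, m), (q, t, 37, w, 29, x), (q, t, 37, w, 4, w)}
π[D, A, E]: project onto (D, A, E) (15 duplicate(s) eliminated) → {(21, c, x), (26, z, y), (37, t, w), (4, d, z), (4, q, c)}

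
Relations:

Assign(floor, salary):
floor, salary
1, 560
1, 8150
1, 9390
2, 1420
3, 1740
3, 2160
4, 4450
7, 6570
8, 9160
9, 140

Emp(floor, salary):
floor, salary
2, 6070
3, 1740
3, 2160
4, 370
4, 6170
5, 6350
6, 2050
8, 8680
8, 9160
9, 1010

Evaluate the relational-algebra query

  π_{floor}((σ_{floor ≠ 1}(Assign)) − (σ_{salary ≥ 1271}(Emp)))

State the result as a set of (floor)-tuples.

Apply σ_{floor ≠ 1}; surviving tuples: {(2, 1420), (3, 1740), (3, 2160), (4, 4450), (7, 6570), (8, 9160), (9, 140)}
Apply σ_{salary ≥ 1271}; surviving tuples: {(2, 6070), (3, 1740), (3, 2160), (4, 6170), (5, 6350), (6, 2050), (8, 8680), (8, 9160)}
Taking the difference: {(2, 1420), (4, 4450), (7, 6570), (9, 140)}
π[floor]: project onto (floor) → {2, 4, 7, 9}

{2, 4, 7, 9}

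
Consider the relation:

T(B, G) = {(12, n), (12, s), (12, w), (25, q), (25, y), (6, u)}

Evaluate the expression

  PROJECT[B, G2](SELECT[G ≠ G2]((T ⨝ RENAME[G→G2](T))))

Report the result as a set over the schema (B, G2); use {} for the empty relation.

{(12, n), (12, s), (12, w), (25, q), (25, y)}

ρ[G→G2]: schema becomes (B, G2); tuples unchanged.
T ⋈ RENAME[G→G2](T) (natural join on B): {(12, n, n), (12, n, s), (12, n, w), (12, s, n), (12, s, s), (12, s, w), (12, w, n), (12, w, s), (12, w, w), (25, q, q), (25, q, y), (25, y, q), (25, y, y), (6, u, u)}
Filtering on G ≠ G2 leaves {(12, n, s), (12, n, w), (12, s, n), (12, s, w), (12, w, n), (12, w, s), (25, q, y), (25, y, q)}.
Keep only column(s) B, G2 (3 duplicate(s) eliminated): {(12, n), (12, s), (12, w), (25, q), (25, y)}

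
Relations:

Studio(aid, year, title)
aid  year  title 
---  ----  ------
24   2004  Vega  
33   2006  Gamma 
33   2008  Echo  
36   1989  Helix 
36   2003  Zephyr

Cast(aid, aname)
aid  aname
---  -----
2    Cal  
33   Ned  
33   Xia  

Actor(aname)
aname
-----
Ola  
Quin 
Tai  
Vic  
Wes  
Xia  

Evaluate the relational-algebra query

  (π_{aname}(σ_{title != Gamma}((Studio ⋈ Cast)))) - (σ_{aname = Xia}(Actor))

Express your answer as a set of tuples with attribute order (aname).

{Ned}

Natural join on aid: {(33, 2006, Gamma, Ned), (33, 2006, Gamma, Xia), (33, 2008, Echo, Ned), (33, 2008, Echo, Xia)}
Apply σ_{title != Gamma}; surviving tuples: {(33, 2008, Echo, Ned), (33, 2008, Echo, Xia)}
π_{aname} gives {Ned, Xia}.
Apply σ_{aname = Xia}; surviving tuples: {Xia}
Taking the difference: {Ned}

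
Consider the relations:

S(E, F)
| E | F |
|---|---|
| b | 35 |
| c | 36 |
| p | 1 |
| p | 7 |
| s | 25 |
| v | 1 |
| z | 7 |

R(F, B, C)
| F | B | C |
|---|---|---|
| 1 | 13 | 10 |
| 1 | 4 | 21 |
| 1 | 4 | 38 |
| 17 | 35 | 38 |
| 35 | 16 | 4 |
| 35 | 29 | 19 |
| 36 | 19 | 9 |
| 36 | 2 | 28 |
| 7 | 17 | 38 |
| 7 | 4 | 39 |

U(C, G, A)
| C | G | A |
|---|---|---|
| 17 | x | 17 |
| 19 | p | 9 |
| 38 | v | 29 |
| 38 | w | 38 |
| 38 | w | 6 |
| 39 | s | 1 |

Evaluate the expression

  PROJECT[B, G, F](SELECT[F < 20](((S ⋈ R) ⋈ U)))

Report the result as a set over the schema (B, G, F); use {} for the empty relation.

Joining S and R on F yields {(b, 35, 16, 4), (b, 35, 29, 19), (c, 36, 19, 9), (c, 36, 2, 28), (p, 1, 13, 10), (p, 1, 4, 21), (p, 1, 4, 38), (p, 7, 17, 38), (p, 7, 4, 39), (v, 1, 13, 10), (v, 1, 4, 21), (v, 1, 4, 38), (z, 7, 17, 38), (z, 7, 4, 39)}.
Joining (S ⋈ R) and U on C yields {(b, 35, 29, 19, p, 9), (p, 1, 4, 38, v, 29), (p, 1, 4, 38, w, 38), (p, 1, 4, 38, w, 6), (p, 7, 17, 38, v, 29), (p, 7, 17, 38, w, 38), (p, 7, 17, 38, w, 6), (p, 7, 4, 39, s, 1), (v, 1, 4, 38, v, 29), (v, 1, 4, 38, w, 38), (v, 1, 4, 38, w, 6), (z, 7, 17, 38, v, 29), (z, 7, 17, 38, w, 38), (z, 7, 17, 38, w, 6), (z, 7, 4, 39, s, 1)}.
Filtering on F < 20 leaves {(p, 1, 4, 38, v, 29), (p, 1, 4, 38, w, 38), (p, 1, 4, 38, w, 6), (p, 7, 17, 38, v, 29), (p, 7, 17, 38, w, 38), (p, 7, 17, 38, w, 6), (p, 7, 4, 39, s, 1), (v, 1, 4, 38, v, 29), (v, 1, 4, 38, w, 38), (v, 1, 4, 38, w, 6), (z, 7, 17, 38, v, 29), (z, 7, 17, 38, w, 38), (z, 7, 17, 38, w, 6), (z, 7, 4, 39, s, 1)}.
Keep only column(s) B, G, F (9 duplicate(s) eliminated): {(17, v, 7), (17, w, 7), (4, s, 7), (4, v, 1), (4, w, 1)}

{(17, v, 7), (17, w, 7), (4, s, 7), (4, v, 1), (4, w, 1)}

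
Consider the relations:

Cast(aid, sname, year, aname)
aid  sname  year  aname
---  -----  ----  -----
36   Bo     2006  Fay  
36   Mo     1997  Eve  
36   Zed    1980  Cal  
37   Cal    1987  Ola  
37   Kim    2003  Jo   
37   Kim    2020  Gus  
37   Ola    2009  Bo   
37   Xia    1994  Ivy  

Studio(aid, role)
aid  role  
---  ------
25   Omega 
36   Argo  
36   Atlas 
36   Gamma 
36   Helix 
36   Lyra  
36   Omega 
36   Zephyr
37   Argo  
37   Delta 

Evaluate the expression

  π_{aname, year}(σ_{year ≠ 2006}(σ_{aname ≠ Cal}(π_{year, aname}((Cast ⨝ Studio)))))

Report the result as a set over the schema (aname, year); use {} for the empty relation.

Joining Cast and Studio on aid yields {(36, Bo, 2006, Fay, Argo), (36, Bo, 2006, Fay, Atlas), (36, Bo, 2006, Fay, Gamma), (36, Bo, 2006, Fay, Helix), (36, Bo, 2006, Fay, Lyra), (36, Bo, 2006, Fay, Omega), (36, Bo, 2006, Fay, Zephyr), (36, Mo, 1997, Eve, Argo), (36, Mo, 1997, Eve, Atlas), (36, Mo, 1997, Eve, Gamma), (36, Mo, 1997, Eve, Helix), (36, Mo, 1997, Eve, Lyra), (36, Mo, 1997, Eve, Omega), (36, Mo, 1997, Eve, Zephyr), (36, Zed, 1980, Cal, Argo), (36, Zed, 1980, Cal, Atlas), (36, Zed, 1980, Cal, Gamma), (36, Zed, 1980, Cal, Helix), (36, Zed, 1980, Cal, Lyra), (36, Zed, 1980, Cal, Omega), (36, Zed, 1980, Cal, Zephyr), (37, Cal, 1987, Ola, Argo), (37, Cal, 1987, Ola, Delta), (37, Kim, 2003, Jo, Argo), (37, Kim, 2003, Jo, Delta), (37, Kim, 2020, Gus, Argo), (37, Kim, 2020, Gus, Delta), (37, Ola, 2009, Bo, Argo), (37, Ola, 2009, Bo, Delta), (37, Xia, 1994, Ivy, Argo), (37, Xia, 1994, Ivy, Delta)}.
π_{year, aname} gives {(1980, Cal), (1987, Ola), (1994, Ivy), (1997, Eve), (2003, Jo), (2006, Fay), (2009, Bo), (2020, Gus)} (23 duplicate(s) eliminated).
Filtering on aname ≠ Cal leaves {(1987, Ola), (1994, Ivy), (1997, Eve), (2003, Jo), (2006, Fay), (2009, Bo), (2020, Gus)}.
Filtering on year ≠ 2006 leaves {(1987, Ola), (1994, Ivy), (1997, Eve), (2003, Jo), (2009, Bo), (2020, Gus)}.
π_{aname, year} gives {(Bo, 2009), (Eve, 1997), (Gus, 2020), (Ivy, 1994), (Jo, 2003), (Ola, 1987)}.

{(Bo, 2009), (Eve, 1997), (Gus, 2020), (Ivy, 1994), (Jo, 2003), (Ola, 1987)}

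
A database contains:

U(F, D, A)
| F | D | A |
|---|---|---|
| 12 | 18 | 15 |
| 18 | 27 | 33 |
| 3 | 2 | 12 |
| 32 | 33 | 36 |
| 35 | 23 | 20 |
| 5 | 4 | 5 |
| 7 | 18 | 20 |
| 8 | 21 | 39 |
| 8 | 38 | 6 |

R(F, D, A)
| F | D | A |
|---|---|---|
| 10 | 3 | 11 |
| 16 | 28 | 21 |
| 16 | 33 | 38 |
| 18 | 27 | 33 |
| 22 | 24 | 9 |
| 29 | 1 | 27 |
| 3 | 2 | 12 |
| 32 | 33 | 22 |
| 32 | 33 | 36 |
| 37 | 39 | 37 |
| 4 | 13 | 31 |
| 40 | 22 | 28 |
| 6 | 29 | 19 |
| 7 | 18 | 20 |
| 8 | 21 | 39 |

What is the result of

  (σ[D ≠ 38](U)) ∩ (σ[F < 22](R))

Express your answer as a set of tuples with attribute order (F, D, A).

{(18, 27, 33), (3, 2, 12), (7, 18, 20), (8, 21, 39)}

Selection D ≠ 38: {(12, 18, 15), (18, 27, 33), (3, 2, 12), (32, 33, 36), (35, 23, 20), (5, 4, 5), (7, 18, 20), (8, 21, 39)}
Selection F < 22: {(10, 3, 11), (16, 28, 21), (16, 33, 38), (18, 27, 33), (3, 2, 12), (4, 13, 31), (6, 29, 19), (7, 18, 20), (8, 21, 39)}
Set intersection of the two operands is {(18, 27, 33), (3, 2, 12), (7, 18, 20), (8, 21, 39)}.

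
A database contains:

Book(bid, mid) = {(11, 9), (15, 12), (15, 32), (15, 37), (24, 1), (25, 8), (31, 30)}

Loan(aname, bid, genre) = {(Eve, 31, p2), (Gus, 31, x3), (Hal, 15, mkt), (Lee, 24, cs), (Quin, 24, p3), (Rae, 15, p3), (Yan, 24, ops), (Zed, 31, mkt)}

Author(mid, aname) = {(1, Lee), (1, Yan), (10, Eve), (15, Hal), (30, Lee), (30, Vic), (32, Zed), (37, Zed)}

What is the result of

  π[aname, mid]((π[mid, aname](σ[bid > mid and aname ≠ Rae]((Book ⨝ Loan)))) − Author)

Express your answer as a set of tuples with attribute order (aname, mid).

Book ⋈ Loan (natural join on bid): {(15, 12, Hal, mkt), (15, 12, Rae, p3), (15, 32, Hal, mkt), (15, 32, Rae, p3), (15, 37, Hal, mkt), (15, 37, Rae, p3), (24, 1, Lee, cs), (24, 1, Quin, p3), (24, 1, Yan, ops), (31, 30, Eve, p2), (31, 30, Gus, x3), (31, 30, Zed, mkt)}
σ[bid > mid and aname ≠ Rae]: keep tuples satisfying bid > mid and aname ≠ Rae → {(15, 12, Hal, mkt), (24, 1, Lee, cs), (24, 1, Quin, p3), (24, 1, Yan, ops), (31, 30, Eve, p2), (31, 30, Gus, x3), (31, 30, Zed, mkt)}
Projecting to mid, aname: {(1, Lee), (1, Quin), (1, Yan), (12, Hal), (30, Eve), (30, Gus), (30, Zed)}
Taking the difference: {(1, Quin), (12, Hal), (30, Eve), (30, Gus), (30, Zed)}
Projecting to aname, mid: {(Eve, 30), (Gus, 30), (Hal, 12), (Quin, 1), (Zed, 30)}

{(Eve, 30), (Gus, 30), (Hal, 12), (Quin, 1), (Zed, 30)}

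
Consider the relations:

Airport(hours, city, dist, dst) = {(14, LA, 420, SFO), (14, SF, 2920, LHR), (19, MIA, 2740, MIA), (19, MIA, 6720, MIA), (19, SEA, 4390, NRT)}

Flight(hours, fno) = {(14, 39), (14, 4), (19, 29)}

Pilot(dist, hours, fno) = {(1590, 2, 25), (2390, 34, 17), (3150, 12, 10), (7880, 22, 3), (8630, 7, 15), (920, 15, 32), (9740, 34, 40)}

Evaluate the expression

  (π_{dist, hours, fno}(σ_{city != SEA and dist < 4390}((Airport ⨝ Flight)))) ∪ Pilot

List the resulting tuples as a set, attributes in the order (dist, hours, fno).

Natural join on hours: {(14, LA, 420, SFO, 39), (14, LA, 420, SFO, 4), (14, SF, 2920, LHR, 39), (14, SF, 2920, LHR, 4), (19, MIA, 2740, MIA, 29), (19, MIA, 6720, MIA, 29), (19, SEA, 4390, NRT, 29)}
σ[city != SEA and dist < 4390]: keep tuples satisfying city != SEA and dist < 4390 → {(14, LA, 420, SFO, 39), (14, LA, 420, SFO, 4), (14, SF, 2920, LHR, 39), (14, SF, 2920, LHR, 4), (19, MIA, 2740, MIA, 29)}
Keep only column(s) dist, hours, fno: {(2740, 19, 29), (2920, 14, 39), (2920, 14, 4), (420, 14, 39), (420, 14, 4)}
Union: {(2740, 19, 29), (2920, 14, 39), (2920, 14, 4), (420, 14, 39), (420, 14, 4)} with {(1590, 2, 25), (2390, 34, 17), (3150, 12, 10), (7880, 22, 3), (8630, 7, 15), (920, 15, 32), (9740, 34, 40)} → {(1590, 2, 25), (2390, 34, 17), (2740, 19, 29), (2920, 14, 39), (2920, 14, 4), (3150, 12, 10), (420, 14, 39), (420, 14, 4), (7880, 22, 3), (8630, 7, 15), (920, 15, 32), (9740, 34, 40)}

{(1590, 2, 25), (2390, 34, 17), (2740, 19, 29), (2920, 14, 39), (2920, 14, 4), (3150, 12, 10), (420, 14, 39), (420, 14, 4), (7880, 22, 3), (8630, 7, 15), (920, 15, 32), (9740, 34, 40)}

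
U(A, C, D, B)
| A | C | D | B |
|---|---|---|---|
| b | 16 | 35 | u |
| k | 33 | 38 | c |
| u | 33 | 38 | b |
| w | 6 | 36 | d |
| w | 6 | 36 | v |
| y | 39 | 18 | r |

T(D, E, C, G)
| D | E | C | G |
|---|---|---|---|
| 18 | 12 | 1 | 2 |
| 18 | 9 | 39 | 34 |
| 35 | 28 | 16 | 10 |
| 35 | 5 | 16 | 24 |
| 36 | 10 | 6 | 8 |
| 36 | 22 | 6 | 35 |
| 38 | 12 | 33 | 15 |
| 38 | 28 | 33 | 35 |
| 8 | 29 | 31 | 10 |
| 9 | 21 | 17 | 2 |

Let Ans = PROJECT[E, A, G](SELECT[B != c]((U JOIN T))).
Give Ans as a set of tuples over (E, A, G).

U ⋈ T (natural join on C, D): {(b, 16, 35, u, 28, 10), (b, 16, 35, u, 5, 24), (k, 33, 38, c, 12, 15), (k, 33, 38, c, 28, 35), (u, 33, 38, b, 12, 15), (u, 33, 38, b, 28, 35), (w, 6, 36, d, 10, 8), (w, 6, 36, d, 22, 35), (w, 6, 36, v, 10, 8), (w, 6, 36, v, 22, 35), (y, 39, 18, r, 9, 34)}
σ[B != c]: keep tuples satisfying B != c → {(b, 16, 35, u, 28, 10), (b, 16, 35, u, 5, 24), (u, 33, 38, b, 12, 15), (u, 33, 38, b, 28, 35), (w, 6, 36, d, 10, 8), (w, 6, 36, d, 22, 35), (w, 6, 36, v, 10, 8), (w, 6, 36, v, 22, 35), (y, 39, 18, r, 9, 34)}
Projecting to E, A, G (2 duplicate(s) eliminated): {(10, w, 8), (12, u, 15), (22, w, 35), (28, b, 10), (28, u, 35), (5, b, 24), (9, y, 34)}

{(10, w, 8), (12, u, 15), (22, w, 35), (28, b, 10), (28, u, 35), (5, b, 24), (9, y, 34)}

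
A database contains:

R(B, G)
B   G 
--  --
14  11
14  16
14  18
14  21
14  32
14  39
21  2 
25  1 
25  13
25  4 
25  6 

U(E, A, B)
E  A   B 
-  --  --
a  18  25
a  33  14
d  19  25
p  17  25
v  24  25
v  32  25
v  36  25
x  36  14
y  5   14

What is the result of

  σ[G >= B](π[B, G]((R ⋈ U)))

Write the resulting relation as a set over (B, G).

R ⋈ U (natural join on B): {(14, 11, a, 33), (14, 11, x, 36), (14, 11, y, 5), (14, 16, a, 33), (14, 16, x, 36), (14, 16, y, 5), (14, 18, a, 33), (14, 18, x, 36), (14, 18, y, 5), (14, 21, a, 33), (14, 21, x, 36), (14, 21, y, 5), (14, 32, a, 33), (14, 32, x, 36), (14, 32, y, 5), (14, 39, a, 33), (14, 39, x, 36), (14, 39, y, 5), (25, 1, a, 18), (25, 1, d, 19), (25, 1, p, 17), (25, 1, v, 24), (25, 1, v, 32), (25, 1, v, 36), (25, 13, a, 18), (25, 13, d, 19), (25, 13, p, 17), (25, 13, v, 24), (25, 13, v, 32), (25, 13, v, 36), (25, 4, a, 18), (25, 4, d, 19), (25, 4, p, 17), (25, 4, v, 24), (25, 4, v, 32), (25, 4, v, 36), (25, 6, a, 18), (25, 6, d, 19), (25, 6, p, 17), (25, 6, v, 24), (25, 6, v, 32), (25, 6, v, 36)}
π[B, G]: project onto (B, G) (32 duplicate(s) eliminated) → {(14, 11), (14, 16), (14, 18), (14, 21), (14, 32), (14, 39), (25, 1), (25, 13), (25, 4), (25, 6)}
Filtering on G >= B leaves {(14, 16), (14, 18), (14, 21), (14, 32), (14, 39)}.

{(14, 16), (14, 18), (14, 21), (14, 32), (14, 39)}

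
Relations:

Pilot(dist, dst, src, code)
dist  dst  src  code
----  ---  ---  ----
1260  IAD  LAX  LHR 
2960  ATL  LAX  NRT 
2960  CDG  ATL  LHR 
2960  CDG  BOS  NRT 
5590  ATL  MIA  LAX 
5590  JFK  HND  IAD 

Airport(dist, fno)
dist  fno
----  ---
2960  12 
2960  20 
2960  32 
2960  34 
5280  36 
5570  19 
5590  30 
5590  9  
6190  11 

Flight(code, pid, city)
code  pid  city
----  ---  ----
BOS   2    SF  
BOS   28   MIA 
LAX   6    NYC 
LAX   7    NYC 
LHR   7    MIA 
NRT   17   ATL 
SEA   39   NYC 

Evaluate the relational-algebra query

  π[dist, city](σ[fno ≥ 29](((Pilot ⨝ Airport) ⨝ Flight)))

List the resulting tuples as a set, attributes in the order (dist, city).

{(2960, ATL), (2960, MIA), (5590, NYC)}

Natural join on dist: {(2960, ATL, LAX, NRT, 12), (2960, ATL, LAX, NRT, 20), (2960, ATL, LAX, NRT, 32), (2960, ATL, LAX, NRT, 34), (2960, CDG, ATL, LHR, 12), (2960, CDG, ATL, LHR, 20), (2960, CDG, ATL, LHR, 32), (2960, CDG, ATL, LHR, 34), (2960, CDG, BOS, NRT, 12), (2960, CDG, BOS, NRT, 20), (2960, CDG, BOS, NRT, 32), (2960, CDG, BOS, NRT, 34), (5590, ATL, MIA, LAX, 30), (5590, ATL, MIA, LAX, 9), (5590, JFK, HND, IAD, 30), (5590, JFK, HND, IAD, 9)}
Natural join on code: {(2960, ATL, LAX, NRT, 12, 17, ATL), (2960, ATL, LAX, NRT, 20, 17, ATL), (2960, ATL, LAX, NRT, 32, 17, ATL), (2960, ATL, LAX, NRT, 34, 17, ATL), (2960, CDG, ATL, LHR, 12, 7, MIA), (2960, CDG, ATL, LHR, 20, 7, MIA), (2960, CDG, ATL, LHR, 32, 7, MIA), (2960, CDG, ATL, LHR, 34, 7, MIA), (2960, CDG, BOS, NRT, 12, 17, ATL), (2960, CDG, BOS, NRT, 20, 17, ATL), (2960, CDG, BOS, NRT, 32, 17, ATL), (2960, CDG, BOS, NRT, 34, 17, ATL), (5590, ATL, MIA, LAX, 30, 6, NYC), (5590, ATL, MIA, LAX, 30, 7, NYC), (5590, ATL, MIA, LAX, 9, 6, NYC), (5590, ATL, MIA, LAX, 9, 7, NYC)}
σ[fno ≥ 29]: keep tuples satisfying fno ≥ 29 → {(2960, ATL, LAX, NRT, 32, 17, ATL), (2960, ATL, LAX, NRT, 34, 17, ATL), (2960, CDG, ATL, LHR, 32, 7, MIA), (2960, CDG, ATL, LHR, 34, 7, MIA), (2960, CDG, BOS, NRT, 32, 17, ATL), (2960, CDG, BOS, NRT, 34, 17, ATL), (5590, ATL, MIA, LAX, 30, 6, NYC), (5590, ATL, MIA, LAX, 30, 7, NYC)}
π_{dist, city} gives {(2960, ATL), (2960, MIA), (5590, NYC)} (5 duplicate(s) eliminated).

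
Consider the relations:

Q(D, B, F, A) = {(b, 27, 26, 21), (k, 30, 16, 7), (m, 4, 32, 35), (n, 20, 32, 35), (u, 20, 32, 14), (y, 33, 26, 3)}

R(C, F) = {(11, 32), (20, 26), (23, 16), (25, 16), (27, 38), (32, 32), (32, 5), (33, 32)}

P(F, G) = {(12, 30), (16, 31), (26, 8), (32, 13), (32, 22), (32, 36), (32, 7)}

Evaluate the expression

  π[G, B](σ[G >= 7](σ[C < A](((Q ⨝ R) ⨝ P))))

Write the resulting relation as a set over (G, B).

{(13, 20), (13, 4), (22, 20), (22, 4), (36, 20), (36, 4), (7, 20), (7, 4), (8, 27)}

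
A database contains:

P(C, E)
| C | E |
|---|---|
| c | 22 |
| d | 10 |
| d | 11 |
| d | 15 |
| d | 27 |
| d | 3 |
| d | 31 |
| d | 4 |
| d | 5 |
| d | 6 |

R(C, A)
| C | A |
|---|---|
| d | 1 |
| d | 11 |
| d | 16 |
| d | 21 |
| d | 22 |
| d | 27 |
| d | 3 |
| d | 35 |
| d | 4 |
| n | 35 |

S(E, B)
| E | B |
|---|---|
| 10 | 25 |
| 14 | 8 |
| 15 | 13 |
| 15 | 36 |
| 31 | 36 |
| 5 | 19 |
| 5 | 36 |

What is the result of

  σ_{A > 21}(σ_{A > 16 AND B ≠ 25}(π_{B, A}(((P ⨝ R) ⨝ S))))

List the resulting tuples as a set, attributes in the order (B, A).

{(13, 22), (13, 27), (13, 35), (19, 22), (19, 27), (19, 35), (36, 22), (36, 27), (36, 35)}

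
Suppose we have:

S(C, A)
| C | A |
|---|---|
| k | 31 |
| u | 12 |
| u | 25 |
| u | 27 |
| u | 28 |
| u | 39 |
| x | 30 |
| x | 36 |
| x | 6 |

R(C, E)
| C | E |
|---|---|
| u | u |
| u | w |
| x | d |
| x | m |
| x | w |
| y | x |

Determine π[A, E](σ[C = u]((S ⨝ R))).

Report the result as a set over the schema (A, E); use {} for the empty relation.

{(12, u), (12, w), (25, u), (25, w), (27, u), (27, w), (28, u), (28, w), (39, u), (39, w)}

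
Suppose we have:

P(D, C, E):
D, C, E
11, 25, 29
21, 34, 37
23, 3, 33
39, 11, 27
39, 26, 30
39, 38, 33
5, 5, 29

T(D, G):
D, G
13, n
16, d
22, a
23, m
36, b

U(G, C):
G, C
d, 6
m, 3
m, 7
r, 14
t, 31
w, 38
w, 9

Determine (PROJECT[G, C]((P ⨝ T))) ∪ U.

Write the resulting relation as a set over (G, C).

{(d, 6), (m, 3), (m, 7), (r, 14), (t, 31), (w, 38), (w, 9)}

P ⋈ T (natural join on D): {(23, 3, 33, m)}
Keep only column(s) G, C: {(m, 3)}
Set union of the two operands is {(d, 6), (m, 3), (m, 7), (r, 14), (t, 31), (w, 38), (w, 9)}.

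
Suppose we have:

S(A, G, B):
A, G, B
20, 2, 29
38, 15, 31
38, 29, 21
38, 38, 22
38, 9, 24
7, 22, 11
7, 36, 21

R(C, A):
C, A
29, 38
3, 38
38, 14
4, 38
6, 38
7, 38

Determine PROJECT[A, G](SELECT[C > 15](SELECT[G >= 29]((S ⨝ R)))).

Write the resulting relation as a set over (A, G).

{(38, 29), (38, 38)}

Joining S and R on A yields {(38, 15, 31, 29), (38, 15, 31, 3), (38, 15, 31, 4), (38, 15, 31, 6), (38, 15, 31, 7), (38, 29, 21, 29), (38, 29, 21, 3), (38, 29, 21, 4), (38, 29, 21, 6), (38, 29, 21, 7), (38, 38, 22, 29), (38, 38, 22, 3), (38, 38, 22, 4), (38, 38, 22, 6), (38, 38, 22, 7), (38, 9, 24, 29), (38, 9, 24, 3), (38, 9, 24, 4), (38, 9, 24, 6), (38, 9, 24, 7)}.
σ[G >= 29]: keep tuples satisfying G >= 29 → {(38, 29, 21, 29), (38, 29, 21, 3), (38, 29, 21, 4), (38, 29, 21, 6), (38, 29, 21, 7), (38, 38, 22, 29), (38, 38, 22, 3), (38, 38, 22, 4), (38, 38, 22, 6), (38, 38, 22, 7)}
σ[C > 15]: keep tuples satisfying C > 15 → {(38, 29, 21, 29), (38, 38, 22, 29)}
Projecting to A, G: {(38, 29), (38, 38)}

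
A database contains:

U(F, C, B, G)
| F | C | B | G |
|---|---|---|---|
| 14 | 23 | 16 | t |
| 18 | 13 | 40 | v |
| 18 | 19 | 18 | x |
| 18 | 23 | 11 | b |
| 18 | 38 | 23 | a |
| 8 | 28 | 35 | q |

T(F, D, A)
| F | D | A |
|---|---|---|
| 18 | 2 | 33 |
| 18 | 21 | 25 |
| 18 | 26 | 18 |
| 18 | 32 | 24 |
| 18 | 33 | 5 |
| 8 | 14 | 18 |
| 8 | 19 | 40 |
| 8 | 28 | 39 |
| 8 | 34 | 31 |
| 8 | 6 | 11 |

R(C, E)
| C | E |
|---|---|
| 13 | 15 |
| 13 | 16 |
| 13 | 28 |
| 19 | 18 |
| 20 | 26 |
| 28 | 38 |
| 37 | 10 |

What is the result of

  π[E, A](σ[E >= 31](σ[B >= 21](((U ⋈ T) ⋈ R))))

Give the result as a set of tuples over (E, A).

Natural join on F: {(18, 13, 40, v, 2, 33), (18, 13, 40, v, 21, 25), (18, 13, 40, v, 26, 18), (18, 13, 40, v, 32, 24), (18, 13, 40, v, 33, 5), (18, 19, 18, x, 2, 33), (18, 19, 18, x, 21, 25), (18, 19, 18, x, 26, 18), (18, 19, 18, x, 32, 24), (18, 19, 18, x, 33, 5), (18, 23, 11, b, 2, 33), (18, 23, 11, b, 21, 25), (18, 23, 11, b, 26, 18), (18, 23, 11, b, 32, 24), (18, 23, 11, b, 33, 5), (18, 38, 23, a, 2, 33), (18, 38, 23, a, 21, 25), (18, 38, 23, a, 26, 18), (18, 38, 23, a, 32, 24), (18, 38, 23, a, 33, 5), (8, 28, 35, q, 14, 18), (8, 28, 35, q, 19, 40), (8, 28, 35, q, 28, 39), (8, 28, 35, q, 34, 31), (8, 28, 35, q, 6, 11)}
Natural join on C: {(18, 13, 40, v, 2, 33, 15), (18, 13, 40, v, 2, 33, 16), (18, 13, 40, v, 2, 33, 28), (18, 13, 40, v, 21, 25, 15), (18, 13, 40, v, 21, 25, 16), (18, 13, 40, v, 21, 25, 28), (18, 13, 40, v, 26, 18, 15), (18, 13, 40, v, 26, 18, 16), (18, 13, 40, v, 26, 18, 28), (18, 13, 40, v, 32, 24, 15), (18, 13, 40, v, 32, 24, 16), (18, 13, 40, v, 32, 24, 28), (18, 13, 40, v, 33, 5, 15), (18, 13, 40, v, 33, 5, 16), (18, 13, 40, v, 33, 5, 28), (18, 19, 18, x, 2, 33, 18), (18, 19, 18, x, 21, 25, 18), (18, 19, 18, x, 26, 18, 18), (18, 19, 18, x, 32, 24, 18), (18, 19, 18, x, 33, 5, 18), (8, 28, 35, q, 14, 18, 38), (8, 28, 35, q, 19, 40, 38), (8, 28, 35, q, 28, 39, 38), (8, 28, 35, q, 34, 31, 38), (8, 28, 35, q, 6, 11, 38)}
Apply σ_{B >= 21}; surviving tuples: {(18, 13, 40, v, 2, 33, 15), (18, 13, 40, v, 2, 33, 16), (18, 13, 40, v, 2, 33, 28), (18, 13, 40, v, 21, 25, 15), (18, 13, 40, v, 21, 25, 16), (18, 13, 40, v, 21, 25, 28), (18, 13, 40, v, 26, 18, 15), (18, 13, 40, v, 26, 18, 16), (18, 13, 40, v, 26, 18, 28), (18, 13, 40, v, 32, 24, 15), (18, 13, 40, v, 32, 24, 16), (18, 13, 40, v, 32, 24, 28), (18, 13, 40, v, 33, 5, 15), (18, 13, 40, v, 33, 5, 16), (18, 13, 40, v, 33, 5, 28), (8, 28, 35, q, 14, 18, 38), (8, 28, 35, q, 19, 40, 38), (8, 28, 35, q, 28, 39, 38), (8, 28, 35, q, 34, 31, 38), (8, 28, 35, q, 6, 11, 38)}
Apply σ_{E >= 31}; surviving tuples: {(8, 28, 35, q, 14, 18, 38), (8, 28, 35, q, 19, 40, 38), (8, 28, 35, q, 28, 39, 38), (8, 28, 35, q, 34, 31, 38), (8, 28, 35, q, 6, 11, 38)}
Projecting to E, A: {(38, 11), (38, 18), (38, 31), (38, 39), (38, 40)}

{(38, 11), (38, 18), (38, 31), (38, 39), (38, 40)}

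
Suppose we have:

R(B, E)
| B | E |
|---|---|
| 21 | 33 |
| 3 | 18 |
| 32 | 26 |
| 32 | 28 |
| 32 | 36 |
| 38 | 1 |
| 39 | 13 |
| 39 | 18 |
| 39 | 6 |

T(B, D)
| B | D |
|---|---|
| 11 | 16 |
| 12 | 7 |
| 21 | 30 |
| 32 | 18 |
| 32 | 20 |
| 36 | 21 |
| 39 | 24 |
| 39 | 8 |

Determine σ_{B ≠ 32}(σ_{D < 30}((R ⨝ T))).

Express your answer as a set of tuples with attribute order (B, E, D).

Natural join on B: {(21, 33, 30), (32, 26, 18), (32, 26, 20), (32, 28, 18), (32, 28, 20), (32, 36, 18), (32, 36, 20), (39, 13, 24), (39, 13, 8), (39, 18, 24), (39, 18, 8), (39, 6, 24), (39, 6, 8)}
σ[D < 30]: keep tuples satisfying D < 30 → {(32, 26, 18), (32, 26, 20), (32, 28, 18), (32, 28, 20), (32, 36, 18), (32, 36, 20), (39, 13, 24), (39, 13, 8), (39, 18, 24), (39, 18, 8), (39, 6, 24), (39, 6, 8)}
σ[B ≠ 32]: keep tuples satisfying B ≠ 32 → {(39, 13, 24), (39, 13, 8), (39, 18, 24), (39, 18, 8), (39, 6, 24), (39, 6, 8)}

{(39, 13, 24), (39, 13, 8), (39, 18, 24), (39, 18, 8), (39, 6, 24), (39, 6, 8)}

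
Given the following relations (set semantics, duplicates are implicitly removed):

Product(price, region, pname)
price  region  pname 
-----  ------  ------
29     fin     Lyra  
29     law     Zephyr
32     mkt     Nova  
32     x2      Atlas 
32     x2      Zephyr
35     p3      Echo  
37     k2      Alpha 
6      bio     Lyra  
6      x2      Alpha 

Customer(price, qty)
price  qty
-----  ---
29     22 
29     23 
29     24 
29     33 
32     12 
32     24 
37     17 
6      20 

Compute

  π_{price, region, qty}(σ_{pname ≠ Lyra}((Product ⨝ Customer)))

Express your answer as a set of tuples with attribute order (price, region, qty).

Joining Product and Customer on price yields {(29, fin, Lyra, 22), (29, fin, Lyra, 23), (29, fin, Lyra, 24), (29, fin, Lyra, 33), (29, law, Zephyr, 22), (29, law, Zephyr, 23), (29, law, Zephyr, 24), (29, law, Zephyr, 33), (32, mkt, Nova, 12), (32, mkt, Nova, 24), (32, x2, Atlas, 12), (32, x2, Atlas, 24), (32, x2, Zephyr, 12), (32, x2, Zephyr, 24), (37, k2, Alpha, 17), (6, bio, Lyra, 20), (6, x2, Alpha, 20)}.
Apply σ_{pname ≠ Lyra}; surviving tuples: {(29, law, Zephyr, 22), (29, law, Zephyr, 23), (29, law, Zephyr, 24), (29, law, Zephyr, 33), (32, mkt, Nova, 12), (32, mkt, Nova, 24), (32, x2, Atlas, 12), (32, x2, Atlas, 24), (32, x2, Zephyr, 12), (32, x2, Zephyr, 24), (37, k2, Alpha, 17), (6, x2, Alpha, 20)}
π[price, region, qty]: project onto (price, region, qty) (2 duplicate(s) eliminated) → {(29, law, 22), (29, law, 23), (29, law, 24), (29, law, 33), (32, mkt, 12), (32, mkt, 24), (32, x2, 12), (32, x2, 24), (37, k2, 17), (6, x2, 20)}

{(29, law, 22), (29, law, 23), (29, law, 24), (29, law, 33), (32, mkt, 12), (32, mkt, 24), (32, x2, 12), (32, x2, 24), (37, k2, 17), (6, x2, 20)}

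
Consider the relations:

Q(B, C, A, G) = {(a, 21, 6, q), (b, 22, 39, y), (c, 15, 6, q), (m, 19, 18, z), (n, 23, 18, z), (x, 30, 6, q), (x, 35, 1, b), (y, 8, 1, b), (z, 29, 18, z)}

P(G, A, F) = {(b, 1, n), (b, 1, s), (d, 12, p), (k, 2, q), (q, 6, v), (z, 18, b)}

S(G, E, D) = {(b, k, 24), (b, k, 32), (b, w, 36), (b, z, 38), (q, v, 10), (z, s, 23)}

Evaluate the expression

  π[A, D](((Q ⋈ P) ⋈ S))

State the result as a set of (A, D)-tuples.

{(1, 24), (1, 32), (1, 36), (1, 38), (18, 23), (6, 10)}

Natural join on A, G: {(a, 21, 6, q, v), (c, 15, 6, q, v), (m, 19, 18, z, b), (n, 23, 18, z, b), (x, 30, 6, q, v), (x, 35, 1, b, n), (x, 35, 1, b, s), (y, 8, 1, b, n), (y, 8, 1, b, s), (z, 29, 18, z, b)}
Natural join on G: {(a, 21, 6, q, v, v, 10), (c, 15, 6, q, v, v, 10), (m, 19, 18, z, b, s, 23), (n, 23, 18, z, b, s, 23), (x, 30, 6, q, v, v, 10), (x, 35, 1, b, n, k, 24), (x, 35, 1, b, n, k, 32), (x, 35, 1, b, n, w, 36), (x, 35, 1, b, n, z, 38), (x, 35, 1, b, s, k, 24), (x, 35, 1, b, s, k, 32), (x, 35, 1, b, s, w, 36), (x, 35, 1, b, s, z, 38), (y, 8, 1, b, n, k, 24), (y, 8, 1, b, n, k, 32), (y, 8, 1, b, n, w, 36), (y, 8, 1, b, n, z, 38), (y, 8, 1, b, s, k, 24), (y, 8, 1, b, s, k, 32), (y, 8, 1, b, s, w, 36), (y, 8, 1, b, s, z, 38), (z, 29, 18, z, b, s, 23)}
π_{A, D} gives {(1, 24), (1, 32), (1, 36), (1, 38), (18, 23), (6, 10)} (16 duplicate(s) eliminated).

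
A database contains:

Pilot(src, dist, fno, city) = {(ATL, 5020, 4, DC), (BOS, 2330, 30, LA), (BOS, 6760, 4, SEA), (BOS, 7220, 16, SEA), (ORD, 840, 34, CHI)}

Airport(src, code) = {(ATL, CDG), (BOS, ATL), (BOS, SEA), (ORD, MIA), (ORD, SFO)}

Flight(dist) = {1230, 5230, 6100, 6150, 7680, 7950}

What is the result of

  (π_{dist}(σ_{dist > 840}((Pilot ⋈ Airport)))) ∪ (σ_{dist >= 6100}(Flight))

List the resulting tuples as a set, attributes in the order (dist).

Joining Pilot and Airport on src yields {(ATL, 5020, 4, DC, CDG), (BOS, 2330, 30, LA, ATL), (BOS, 2330, 30, LA, SEA), (BOS, 6760, 4, SEA, ATL), (BOS, 6760, 4, SEA, SEA), (BOS, 7220, 16, SEA, ATL), (BOS, 7220, 16, SEA, SEA), (ORD, 840, 34, CHI, MIA), (ORD, 840, 34, CHI, SFO)}.
σ[dist > 840]: keep tuples satisfying dist > 840 → {(ATL, 5020, 4, DC, CDG), (BOS, 2330, 30, LA, ATL), (BOS, 2330, 30, LA, SEA), (BOS, 6760, 4, SEA, ATL), (BOS, 6760, 4, SEA, SEA), (BOS, 7220, 16, SEA, ATL), (BOS, 7220, 16, SEA, SEA)}
Keep only column(s) dist (3 duplicate(s) eliminated): {2330, 5020, 6760, 7220}
σ[dist >= 6100]: keep tuples satisfying dist >= 6100 → {6100, 6150, 7680, 7950}
Union: {2330, 5020, 6760, 7220} with {6100, 6150, 7680, 7950} → {2330, 5020, 6100, 6150, 6760, 7220, 7680, 7950}

{2330, 5020, 6100, 6150, 6760, 7220, 7680, 7950}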